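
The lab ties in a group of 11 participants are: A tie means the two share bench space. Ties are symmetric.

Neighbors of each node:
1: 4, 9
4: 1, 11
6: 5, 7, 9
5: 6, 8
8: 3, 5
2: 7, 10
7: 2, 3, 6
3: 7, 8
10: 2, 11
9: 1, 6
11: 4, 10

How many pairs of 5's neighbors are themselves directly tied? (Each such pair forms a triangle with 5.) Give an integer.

0

5's neighbors are 6 and 8, but none of them are tied to each other, so no triangle contains 5.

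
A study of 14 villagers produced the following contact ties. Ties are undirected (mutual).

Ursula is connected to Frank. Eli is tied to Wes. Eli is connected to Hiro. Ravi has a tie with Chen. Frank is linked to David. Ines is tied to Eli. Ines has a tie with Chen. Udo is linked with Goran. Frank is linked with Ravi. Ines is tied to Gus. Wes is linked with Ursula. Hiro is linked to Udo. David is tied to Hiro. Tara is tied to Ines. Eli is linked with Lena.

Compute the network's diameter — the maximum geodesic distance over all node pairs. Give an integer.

Eccentricity of each node (its greatest distance to any other): Chen:5, David:4, Eli:3, Frank:4, Goran:5, Gus:5, Hiro:3, Ines:4, Lena:4, Ravi:5, Tara:5, Udo:4, Ursula:5, Wes:4.
The maximum eccentricity is 5, realized for instance by the pair Ravi–Goran via Ravi – Frank – David – Hiro – Udo – Goran. So the diameter is 5.

5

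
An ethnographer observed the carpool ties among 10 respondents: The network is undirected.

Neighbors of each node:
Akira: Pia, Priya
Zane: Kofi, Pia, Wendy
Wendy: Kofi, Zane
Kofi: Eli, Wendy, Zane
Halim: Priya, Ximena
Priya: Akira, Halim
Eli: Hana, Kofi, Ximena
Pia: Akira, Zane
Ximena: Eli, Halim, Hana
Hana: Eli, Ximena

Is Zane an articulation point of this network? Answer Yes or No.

No

Even without Zane, every remaining node can still reach every other (the residual graph is connected), so Zane is not a cut vertex.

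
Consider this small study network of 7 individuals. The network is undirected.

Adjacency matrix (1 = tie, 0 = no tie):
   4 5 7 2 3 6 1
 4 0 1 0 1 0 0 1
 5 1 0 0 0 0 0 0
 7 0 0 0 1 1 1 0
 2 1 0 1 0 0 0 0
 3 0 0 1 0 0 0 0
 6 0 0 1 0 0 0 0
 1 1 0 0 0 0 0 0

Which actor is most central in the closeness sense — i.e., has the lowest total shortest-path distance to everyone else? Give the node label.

2

Farness (sum of distances to all others) for each node — 1:16, 2:10, 3:16, 4:11, 5:16, 6:16, 7:11.
The smallest farness is 10, for 2, so 2 has the highest closeness.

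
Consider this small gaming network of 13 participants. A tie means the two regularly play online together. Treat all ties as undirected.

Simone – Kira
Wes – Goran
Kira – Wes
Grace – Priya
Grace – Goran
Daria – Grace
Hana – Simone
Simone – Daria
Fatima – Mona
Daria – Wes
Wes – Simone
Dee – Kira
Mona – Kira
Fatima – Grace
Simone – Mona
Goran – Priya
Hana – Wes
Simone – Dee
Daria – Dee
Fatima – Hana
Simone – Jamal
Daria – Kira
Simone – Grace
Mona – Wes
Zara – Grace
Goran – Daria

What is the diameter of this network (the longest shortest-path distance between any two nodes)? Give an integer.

3

Eccentricity of each node (its greatest distance to any other): Daria:2, Dee:3, Fatima:3, Goran:3, Grace:2, Hana:3, Jamal:3, Kira:3, Mona:3, Priya:3, Simone:2, Wes:3, Zara:3.
The maximum eccentricity is 3, realized for instance by the pair Mona–Priya via Mona – Simone – Grace – Priya. So the diameter is 3.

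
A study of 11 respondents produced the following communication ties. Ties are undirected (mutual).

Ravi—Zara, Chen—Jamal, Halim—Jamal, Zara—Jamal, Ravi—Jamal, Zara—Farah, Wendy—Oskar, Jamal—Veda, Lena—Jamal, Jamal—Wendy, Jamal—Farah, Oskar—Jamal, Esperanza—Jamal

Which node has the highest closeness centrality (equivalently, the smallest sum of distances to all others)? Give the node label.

Farness (sum of distances to all others) for each node — Chen:19, Esperanza:19, Farah:18, Halim:19, Jamal:10, Lena:19, Oskar:18, Ravi:18, Veda:19, Wendy:18, Zara:17.
The smallest farness is 10, for Jamal, so Jamal has the highest closeness.

Jamal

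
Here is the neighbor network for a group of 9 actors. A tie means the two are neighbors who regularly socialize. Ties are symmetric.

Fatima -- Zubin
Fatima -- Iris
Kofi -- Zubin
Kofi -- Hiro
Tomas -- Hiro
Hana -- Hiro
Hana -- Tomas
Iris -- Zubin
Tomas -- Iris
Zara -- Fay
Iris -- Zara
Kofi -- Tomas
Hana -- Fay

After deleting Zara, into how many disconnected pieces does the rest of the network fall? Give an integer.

Zara's neighbors (Fay and Iris) remain reachable from one another through other ties, so the rest of the network stays in one piece.

1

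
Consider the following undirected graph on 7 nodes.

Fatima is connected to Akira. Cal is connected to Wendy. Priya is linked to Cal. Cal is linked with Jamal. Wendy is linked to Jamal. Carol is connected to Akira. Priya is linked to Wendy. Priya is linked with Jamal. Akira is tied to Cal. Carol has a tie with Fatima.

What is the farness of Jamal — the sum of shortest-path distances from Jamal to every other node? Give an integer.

11

Distances from Jamal: Akira:2, Cal:1, Carol:3, Fatima:3, Priya:1, Wendy:1.
Sum = 2 + 1 + 3 + 3 + 1 + 1 = 11.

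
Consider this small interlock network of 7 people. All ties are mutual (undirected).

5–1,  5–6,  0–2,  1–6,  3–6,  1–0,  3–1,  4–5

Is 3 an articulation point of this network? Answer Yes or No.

No

Even without 3, every remaining node can still reach every other (the residual graph is connected), so 3 is not a cut vertex.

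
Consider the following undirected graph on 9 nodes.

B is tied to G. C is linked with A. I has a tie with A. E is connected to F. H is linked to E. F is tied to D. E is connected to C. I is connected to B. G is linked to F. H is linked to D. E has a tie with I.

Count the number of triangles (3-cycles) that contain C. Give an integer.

C's neighbors are A and E, but none of them are tied to each other, so no triangle contains C.

0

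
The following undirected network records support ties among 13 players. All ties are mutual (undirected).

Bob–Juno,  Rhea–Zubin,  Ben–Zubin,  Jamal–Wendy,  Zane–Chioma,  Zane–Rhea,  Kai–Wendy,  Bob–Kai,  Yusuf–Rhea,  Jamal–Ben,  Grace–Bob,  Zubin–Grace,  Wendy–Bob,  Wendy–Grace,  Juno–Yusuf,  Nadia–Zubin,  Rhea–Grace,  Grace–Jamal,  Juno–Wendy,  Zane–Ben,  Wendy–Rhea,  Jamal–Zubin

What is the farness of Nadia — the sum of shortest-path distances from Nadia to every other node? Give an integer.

Distances from Nadia: Ben:2, Bob:3, Chioma:4, Grace:2, Jamal:2, Juno:4, Kai:4, Rhea:2, Wendy:3, Yusuf:3, Zane:3, Zubin:1.
Sum = 2 + 3 + 4 + 2 + 2 + 4 + 4 + 2 + 3 + 3 + 3 + 1 = 33.

33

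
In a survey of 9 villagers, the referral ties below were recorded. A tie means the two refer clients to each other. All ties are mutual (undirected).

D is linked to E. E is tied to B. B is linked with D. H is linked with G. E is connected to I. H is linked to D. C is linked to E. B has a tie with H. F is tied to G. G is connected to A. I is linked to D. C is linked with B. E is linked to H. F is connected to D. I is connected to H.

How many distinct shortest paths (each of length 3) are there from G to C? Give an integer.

The shortest distance is 3. The length-3 paths are: G–H–B–C; G–H–E–C.
That gives 2 distinct shortest paths.

2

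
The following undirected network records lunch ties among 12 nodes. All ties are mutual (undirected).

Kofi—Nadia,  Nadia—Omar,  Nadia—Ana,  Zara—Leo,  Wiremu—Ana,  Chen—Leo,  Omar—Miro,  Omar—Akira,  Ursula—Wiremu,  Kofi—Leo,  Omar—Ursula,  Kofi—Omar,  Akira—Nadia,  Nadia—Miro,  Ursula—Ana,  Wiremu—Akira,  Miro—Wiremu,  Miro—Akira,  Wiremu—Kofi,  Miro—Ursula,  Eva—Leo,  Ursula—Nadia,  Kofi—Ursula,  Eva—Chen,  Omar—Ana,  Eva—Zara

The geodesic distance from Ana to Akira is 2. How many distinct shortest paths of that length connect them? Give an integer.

The shortest distance is 2. The length-2 paths are: Ana–Nadia–Akira; Ana–Wiremu–Akira; Ana–Omar–Akira.
That gives 3 distinct shortest paths.

3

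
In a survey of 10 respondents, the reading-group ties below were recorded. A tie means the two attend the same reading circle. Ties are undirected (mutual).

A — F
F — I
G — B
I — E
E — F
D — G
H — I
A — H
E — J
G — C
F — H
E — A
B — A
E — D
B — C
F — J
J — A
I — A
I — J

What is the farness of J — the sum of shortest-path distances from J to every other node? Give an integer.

Distances from J: A:1, B:2, C:3, D:2, E:1, F:1, G:3, H:2, I:1.
Sum = 1 + 2 + 3 + 2 + 1 + 1 + 3 + 2 + 1 = 16.

16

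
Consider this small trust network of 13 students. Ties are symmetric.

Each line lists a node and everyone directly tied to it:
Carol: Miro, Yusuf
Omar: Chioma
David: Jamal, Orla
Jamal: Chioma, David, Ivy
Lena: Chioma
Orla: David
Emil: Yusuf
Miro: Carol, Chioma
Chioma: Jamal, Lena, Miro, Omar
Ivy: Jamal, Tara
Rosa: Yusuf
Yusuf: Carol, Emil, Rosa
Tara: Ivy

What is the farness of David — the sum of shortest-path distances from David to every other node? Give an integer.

39

Distances from David: Carol:4, Chioma:2, Emil:6, Ivy:2, Jamal:1, Lena:3, Miro:3, Omar:3, Orla:1, Rosa:6, Tara:3, Yusuf:5.
Sum = 4 + 2 + 6 + 2 + 1 + 3 + 3 + 3 + 1 + 6 + 3 + 5 = 39.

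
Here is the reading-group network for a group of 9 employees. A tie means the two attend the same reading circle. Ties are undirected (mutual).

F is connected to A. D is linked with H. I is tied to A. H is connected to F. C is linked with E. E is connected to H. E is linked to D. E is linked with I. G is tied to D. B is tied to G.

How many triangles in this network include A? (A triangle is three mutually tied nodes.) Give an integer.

0

A's neighbors are F and I, but none of them are tied to each other, so no triangle contains A.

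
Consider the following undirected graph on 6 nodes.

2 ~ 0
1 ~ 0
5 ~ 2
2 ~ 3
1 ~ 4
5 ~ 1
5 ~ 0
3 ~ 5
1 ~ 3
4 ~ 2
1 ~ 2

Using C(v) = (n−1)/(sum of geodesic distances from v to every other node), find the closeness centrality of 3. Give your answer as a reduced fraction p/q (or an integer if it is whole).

5/7

Distances from 3: 0:2, 1:1, 2:1, 4:2, 5:1. Sum = 7.
n = 6, so closeness = 5/7.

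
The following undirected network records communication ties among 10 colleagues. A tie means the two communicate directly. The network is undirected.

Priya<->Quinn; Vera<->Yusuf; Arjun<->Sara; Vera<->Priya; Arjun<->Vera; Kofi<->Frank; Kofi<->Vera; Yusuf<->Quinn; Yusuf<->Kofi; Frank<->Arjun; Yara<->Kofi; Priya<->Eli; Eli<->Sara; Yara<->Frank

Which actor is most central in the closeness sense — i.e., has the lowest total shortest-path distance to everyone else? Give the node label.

Farness (sum of distances to all others) for each node — Arjun:16, Eli:21, Frank:18, Kofi:16, Priya:17, Quinn:20, Sara:20, Vera:14, Yara:21, Yusuf:17.
The smallest farness is 14, for Vera, so Vera has the highest closeness.

Vera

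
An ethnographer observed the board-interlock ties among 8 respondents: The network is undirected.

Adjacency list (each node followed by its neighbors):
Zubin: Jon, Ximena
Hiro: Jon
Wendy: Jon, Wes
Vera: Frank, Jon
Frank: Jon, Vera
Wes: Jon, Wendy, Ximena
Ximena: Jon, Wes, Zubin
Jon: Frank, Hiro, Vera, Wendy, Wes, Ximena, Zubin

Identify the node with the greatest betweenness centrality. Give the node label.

Jon

Unnormalized betweenness of each node: Frank:0, Hiro:0, Jon:16, Vera:0, Wendy:0, Wes:1/2, Ximena:1/2, Zubin:0.
Jon has the largest value, 16, making it the main broker — the node through which the most shortest paths run.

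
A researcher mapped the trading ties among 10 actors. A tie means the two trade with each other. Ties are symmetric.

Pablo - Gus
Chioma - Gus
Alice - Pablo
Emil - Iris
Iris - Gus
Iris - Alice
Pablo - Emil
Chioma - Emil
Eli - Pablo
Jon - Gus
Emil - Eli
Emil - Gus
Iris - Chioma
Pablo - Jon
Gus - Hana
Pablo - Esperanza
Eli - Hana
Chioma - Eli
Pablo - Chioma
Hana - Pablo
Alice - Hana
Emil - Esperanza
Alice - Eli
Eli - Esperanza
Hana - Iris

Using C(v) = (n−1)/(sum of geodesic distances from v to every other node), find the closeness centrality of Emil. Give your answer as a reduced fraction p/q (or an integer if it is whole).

3/4

Distances from Emil: Alice:2, Chioma:1, Eli:1, Esperanza:1, Gus:1, Hana:2, Iris:1, Jon:2, Pablo:1. Sum = 12.
n = 10, so closeness = 9/12 = 3/4.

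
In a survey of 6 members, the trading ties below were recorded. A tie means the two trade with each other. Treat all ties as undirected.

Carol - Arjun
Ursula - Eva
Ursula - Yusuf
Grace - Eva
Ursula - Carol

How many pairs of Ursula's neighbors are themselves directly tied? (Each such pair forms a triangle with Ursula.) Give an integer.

Ursula's neighbors are Carol, Eva, and Yusuf, but none of them are tied to each other, so no triangle contains Ursula.

0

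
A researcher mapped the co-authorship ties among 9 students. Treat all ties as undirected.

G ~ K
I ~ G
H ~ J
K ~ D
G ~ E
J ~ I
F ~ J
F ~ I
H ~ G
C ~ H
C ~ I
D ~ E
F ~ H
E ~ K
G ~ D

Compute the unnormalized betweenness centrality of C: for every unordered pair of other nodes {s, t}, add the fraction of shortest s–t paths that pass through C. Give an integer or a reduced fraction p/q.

1/4

Pairs whose geodesics pass through C — H–I: 1/4.
All other pairs contribute 0.
Summing the contributions gives betweenness(C) = 1/4.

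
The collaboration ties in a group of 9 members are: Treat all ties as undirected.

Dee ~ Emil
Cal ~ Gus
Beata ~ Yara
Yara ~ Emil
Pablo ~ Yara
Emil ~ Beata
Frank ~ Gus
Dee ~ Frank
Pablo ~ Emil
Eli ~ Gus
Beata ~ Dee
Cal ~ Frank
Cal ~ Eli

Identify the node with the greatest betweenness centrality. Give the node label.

Unnormalized betweenness of each node: Beata:5/2, Cal:3, Dee:16, Eli:0, Emil:8, Frank:15, Gus:3, Pablo:0, Yara:1/2.
Dee has the largest value, 16, making it the main broker — the node through which the most shortest paths run.

Dee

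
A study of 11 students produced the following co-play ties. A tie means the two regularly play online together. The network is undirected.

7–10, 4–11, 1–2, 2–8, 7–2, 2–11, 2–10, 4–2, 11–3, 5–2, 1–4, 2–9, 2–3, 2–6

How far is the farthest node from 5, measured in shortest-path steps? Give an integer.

Distances from 5: 1:2, 2:1, 3:2, 4:2, 6:2, 7:2, 8:2, 9:2, 10:2, 11:2.
The largest is 2 (to 1, 8, 9, 11, 7, 6, 10, 3, and 4), so the eccentricity of 5 is 2.

2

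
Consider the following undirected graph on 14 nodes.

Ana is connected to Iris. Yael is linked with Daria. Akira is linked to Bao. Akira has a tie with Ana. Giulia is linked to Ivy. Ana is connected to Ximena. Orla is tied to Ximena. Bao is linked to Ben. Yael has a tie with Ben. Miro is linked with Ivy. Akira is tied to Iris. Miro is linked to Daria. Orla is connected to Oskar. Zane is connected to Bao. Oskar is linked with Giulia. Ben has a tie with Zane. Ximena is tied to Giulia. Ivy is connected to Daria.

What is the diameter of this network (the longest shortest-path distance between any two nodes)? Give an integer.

6

Eccentricity of each node (its greatest distance to any other): Akira:5, Ana:4, Bao:5, Ben:5, Daria:5, Giulia:5, Iris:5, Ivy:4, Miro:5, Orla:5, Oskar:6, Ximena:4, Yael:5, Zane:6.
The maximum eccentricity is 6, realized for instance by the pair Oskar–Zane via Oskar – Giulia – Ximena – Ana – Akira – Bao – Zane. So the diameter is 6.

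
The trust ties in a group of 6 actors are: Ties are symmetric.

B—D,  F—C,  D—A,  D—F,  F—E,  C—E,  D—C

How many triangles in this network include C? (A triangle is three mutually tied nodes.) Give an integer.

C's neighbors: D, E, and F.
Neighbor pairs that are themselves tied: C–D–F; C–E–F. Each forms one triangle with C, for 2 in total.

2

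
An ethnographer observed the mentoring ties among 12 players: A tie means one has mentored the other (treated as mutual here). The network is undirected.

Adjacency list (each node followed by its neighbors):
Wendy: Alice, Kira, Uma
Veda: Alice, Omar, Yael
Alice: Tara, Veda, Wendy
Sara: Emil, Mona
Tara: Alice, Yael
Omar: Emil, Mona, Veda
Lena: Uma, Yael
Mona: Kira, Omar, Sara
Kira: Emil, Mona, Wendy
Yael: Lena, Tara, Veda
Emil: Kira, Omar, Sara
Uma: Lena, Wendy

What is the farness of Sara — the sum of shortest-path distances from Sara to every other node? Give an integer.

Distances from Sara: Alice:4, Emil:1, Kira:2, Lena:5, Mona:1, Omar:2, Tara:5, Uma:4, Veda:3, Wendy:3, Yael:4.
Sum = 4 + 1 + 2 + 5 + 1 + 2 + 5 + 4 + 3 + 3 + 4 = 34.

34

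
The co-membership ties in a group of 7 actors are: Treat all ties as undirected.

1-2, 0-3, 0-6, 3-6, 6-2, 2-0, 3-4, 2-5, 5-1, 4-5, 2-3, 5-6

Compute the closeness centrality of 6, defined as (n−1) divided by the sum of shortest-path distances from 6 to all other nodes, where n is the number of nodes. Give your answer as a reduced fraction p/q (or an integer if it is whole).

Distances from 6: 0:1, 1:2, 2:1, 3:1, 4:2, 5:1. Sum = 8.
n = 7, so closeness = 6/8 = 3/4.

3/4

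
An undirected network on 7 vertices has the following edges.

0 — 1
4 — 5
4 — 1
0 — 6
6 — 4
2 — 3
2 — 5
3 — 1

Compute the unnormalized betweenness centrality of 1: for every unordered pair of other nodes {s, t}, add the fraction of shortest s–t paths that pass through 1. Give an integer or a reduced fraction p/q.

Pairs whose geodesics pass through 1 — 6–3: 2/2; 0–3: 1; 0–2: 1; 0–5: 1/2; 0–4: 1/2; 3–4: 1.
All other pairs contribute 0.
Summing the contributions gives betweenness(1) = 5.

5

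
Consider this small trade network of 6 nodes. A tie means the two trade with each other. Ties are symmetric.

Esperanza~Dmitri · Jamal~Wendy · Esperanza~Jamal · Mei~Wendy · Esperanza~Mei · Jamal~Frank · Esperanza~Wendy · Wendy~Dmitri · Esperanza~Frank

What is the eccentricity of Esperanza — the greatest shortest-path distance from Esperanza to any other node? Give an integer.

Distances from Esperanza: Dmitri:1, Frank:1, Jamal:1, Mei:1, Wendy:1.
The largest is 1 (to Wendy, Mei, Jamal, Dmitri, and Frank), so the eccentricity of Esperanza is 1.

1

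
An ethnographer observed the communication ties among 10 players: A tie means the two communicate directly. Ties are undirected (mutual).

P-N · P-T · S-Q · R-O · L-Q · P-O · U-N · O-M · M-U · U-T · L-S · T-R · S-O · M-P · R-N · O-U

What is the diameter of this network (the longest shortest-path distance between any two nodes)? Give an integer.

Eccentricity of each node (its greatest distance to any other): L:4, M:3, N:4, O:2, P:3, Q:4, R:3, S:3, T:4, U:3.
The maximum eccentricity is 4, realized for instance by the pair T–L via T – U – O – S – L. So the diameter is 4.

4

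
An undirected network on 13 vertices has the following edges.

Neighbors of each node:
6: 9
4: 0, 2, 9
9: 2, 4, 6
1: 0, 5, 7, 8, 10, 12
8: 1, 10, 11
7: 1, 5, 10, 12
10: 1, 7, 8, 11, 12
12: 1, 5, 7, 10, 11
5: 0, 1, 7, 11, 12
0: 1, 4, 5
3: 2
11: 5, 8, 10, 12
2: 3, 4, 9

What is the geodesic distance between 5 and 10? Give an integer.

2

One shortest route is 5 – 1 – 10, which uses 2 edges, and 5 and 10 are not directly tied, so nothing shorter exists. So d(5,10) = 2.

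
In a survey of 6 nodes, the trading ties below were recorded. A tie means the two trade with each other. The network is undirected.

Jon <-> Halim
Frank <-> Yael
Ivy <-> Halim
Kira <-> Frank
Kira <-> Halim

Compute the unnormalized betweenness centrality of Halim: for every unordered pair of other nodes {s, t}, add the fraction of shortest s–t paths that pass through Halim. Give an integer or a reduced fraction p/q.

Pairs whose geodesics pass through Halim — Ivy–Jon: 1; Ivy–Frank: 1; Ivy–Yael: 1; Ivy–Kira: 1; Jon–Frank: 1; Jon–Yael: 1; Jon–Kira: 1.
All other pairs contribute 0.
Summing the contributions gives betweenness(Halim) = 7.

7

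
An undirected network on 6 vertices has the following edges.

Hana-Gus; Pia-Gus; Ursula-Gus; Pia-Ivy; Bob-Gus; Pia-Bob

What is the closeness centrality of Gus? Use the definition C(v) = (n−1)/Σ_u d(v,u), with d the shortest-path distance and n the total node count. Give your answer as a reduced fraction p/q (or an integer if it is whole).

5/6

Distances from Gus: Bob:1, Hana:1, Ivy:2, Pia:1, Ursula:1. Sum = 6.
n = 6, so closeness = 5/6.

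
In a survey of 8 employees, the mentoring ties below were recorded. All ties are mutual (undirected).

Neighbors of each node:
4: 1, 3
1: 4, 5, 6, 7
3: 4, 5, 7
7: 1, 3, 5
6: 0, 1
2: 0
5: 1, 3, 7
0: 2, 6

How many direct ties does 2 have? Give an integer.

1

2 is directly tied to 0. That is 1 neighbor, so the degree of 2 is 1.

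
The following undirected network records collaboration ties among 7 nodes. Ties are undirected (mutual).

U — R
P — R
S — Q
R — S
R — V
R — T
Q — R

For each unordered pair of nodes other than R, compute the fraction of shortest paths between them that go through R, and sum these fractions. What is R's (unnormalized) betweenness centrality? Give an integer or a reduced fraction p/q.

Pairs whose geodesics pass through R — P–Q: 1; P–T: 1; P–S: 1; P–U: 1; P–V: 1; Q–T: 1; Q–U: 1; Q–V: 1; T–S: 1; T–U: 1; T–V: 1; S–U: 1; S–V: 1; U–V: 1.
All other pairs contribute 0.
Summing the contributions gives betweenness(R) = 14.

14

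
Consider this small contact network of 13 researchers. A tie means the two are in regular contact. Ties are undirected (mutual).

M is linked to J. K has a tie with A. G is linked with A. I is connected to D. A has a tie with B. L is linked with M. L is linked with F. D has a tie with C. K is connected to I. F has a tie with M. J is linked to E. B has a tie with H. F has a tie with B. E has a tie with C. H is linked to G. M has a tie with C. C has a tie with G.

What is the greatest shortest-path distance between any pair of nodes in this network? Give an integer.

5

Eccentricity of each node (its greatest distance to any other): A:4, B:4, C:3, D:4, E:4, F:4, G:3, H:4, I:4, J:5, K:5, L:4, M:4.
The maximum eccentricity is 5, realized for instance by the pair J–K via J – M – C – D – I – K. So the diameter is 5.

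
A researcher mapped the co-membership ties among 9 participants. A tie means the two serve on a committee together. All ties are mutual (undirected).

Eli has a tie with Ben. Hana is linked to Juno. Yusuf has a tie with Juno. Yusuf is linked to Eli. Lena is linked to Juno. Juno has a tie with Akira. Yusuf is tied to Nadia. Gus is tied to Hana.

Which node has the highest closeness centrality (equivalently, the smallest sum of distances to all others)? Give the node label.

Juno

Farness (sum of distances to all others) for each node — Akira:20, Ben:26, Eli:19, Gus:25, Hana:18, Juno:13, Lena:20, Nadia:21, Yusuf:14.
The smallest farness is 13, for Juno, so Juno has the highest closeness.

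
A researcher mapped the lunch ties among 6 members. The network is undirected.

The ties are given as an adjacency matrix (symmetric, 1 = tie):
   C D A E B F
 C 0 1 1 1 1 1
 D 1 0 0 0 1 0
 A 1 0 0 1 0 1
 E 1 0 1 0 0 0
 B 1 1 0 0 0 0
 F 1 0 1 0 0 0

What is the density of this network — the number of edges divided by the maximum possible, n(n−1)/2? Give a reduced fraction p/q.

There are 8 edges and 6 nodes, so the maximum possible is C(6,2) = 15.
Density = 8/15.

8/15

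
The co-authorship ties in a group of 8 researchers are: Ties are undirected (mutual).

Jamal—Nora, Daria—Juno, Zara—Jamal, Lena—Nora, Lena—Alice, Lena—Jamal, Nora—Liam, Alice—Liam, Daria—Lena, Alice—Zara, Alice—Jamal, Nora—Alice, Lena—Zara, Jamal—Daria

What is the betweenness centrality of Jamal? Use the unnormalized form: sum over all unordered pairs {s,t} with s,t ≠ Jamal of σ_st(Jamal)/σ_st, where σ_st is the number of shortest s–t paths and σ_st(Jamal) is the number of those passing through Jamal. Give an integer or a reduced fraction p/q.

13/3

Pairs whose geodesics pass through Jamal — Juno–Nora: 1/2; Juno–Zara: 1/2; Juno–Liam: 2/4; Juno–Alice: 1/2; Daria–Nora: 1/2; Daria–Zara: 1/2; Daria–Liam: 2/4; Daria–Alice: 1/2; Nora–Zara: 1/3.
All other pairs contribute 0.
Summing the contributions gives betweenness(Jamal) = 13/3.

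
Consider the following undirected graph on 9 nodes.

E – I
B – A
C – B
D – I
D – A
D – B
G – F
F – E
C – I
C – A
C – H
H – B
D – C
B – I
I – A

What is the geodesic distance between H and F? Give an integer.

4

One shortest route is H – B – I – E – F, which uses 4 edges, and at distance 3 from H we only reach {E}, which does not include F. So d(H,F) = 4.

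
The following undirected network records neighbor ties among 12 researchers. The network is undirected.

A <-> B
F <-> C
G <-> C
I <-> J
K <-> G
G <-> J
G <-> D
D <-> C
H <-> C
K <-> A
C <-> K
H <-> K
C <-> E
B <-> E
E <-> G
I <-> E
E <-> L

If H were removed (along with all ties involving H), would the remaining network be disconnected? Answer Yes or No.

Even without H, every remaining node can still reach every other (the residual graph is connected), so H is not a cut vertex.

No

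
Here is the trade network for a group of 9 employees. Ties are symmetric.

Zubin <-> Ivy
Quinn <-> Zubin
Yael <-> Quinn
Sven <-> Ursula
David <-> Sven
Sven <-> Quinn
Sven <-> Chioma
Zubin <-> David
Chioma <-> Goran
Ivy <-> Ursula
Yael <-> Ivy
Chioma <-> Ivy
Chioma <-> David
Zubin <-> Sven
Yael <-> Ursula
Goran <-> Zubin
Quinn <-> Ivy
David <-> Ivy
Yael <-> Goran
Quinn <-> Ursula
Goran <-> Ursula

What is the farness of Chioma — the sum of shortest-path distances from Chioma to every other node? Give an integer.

Distances from Chioma: David:1, Goran:1, Ivy:1, Quinn:2, Sven:1, Ursula:2, Yael:2, Zubin:2.
Sum = 1 + 1 + 1 + 2 + 1 + 2 + 2 + 2 = 12.

12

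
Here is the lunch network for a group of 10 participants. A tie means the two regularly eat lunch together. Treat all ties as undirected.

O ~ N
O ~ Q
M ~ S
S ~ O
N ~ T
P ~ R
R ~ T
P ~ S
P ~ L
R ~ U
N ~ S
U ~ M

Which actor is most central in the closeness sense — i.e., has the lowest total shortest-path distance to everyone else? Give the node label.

S

Farness (sum of distances to all others) for each node — L:24, M:19, N:17, O:18, P:16, Q:26, R:18, S:14, T:19, U:21.
The smallest farness is 14, for S, so S has the highest closeness.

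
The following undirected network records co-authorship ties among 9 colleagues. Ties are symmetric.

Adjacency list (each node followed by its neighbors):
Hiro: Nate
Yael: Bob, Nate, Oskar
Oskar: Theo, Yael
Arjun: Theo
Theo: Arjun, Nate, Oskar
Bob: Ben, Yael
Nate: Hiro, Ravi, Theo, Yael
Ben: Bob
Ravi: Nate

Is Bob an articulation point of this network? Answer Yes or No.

Yes

Removing Bob leaves {Arjun, Hiro, Nate, Oskar, Ravi, Theo, and Yael} with no path to {Ben}, so the network splits into 2 components. Bob is a cut vertex.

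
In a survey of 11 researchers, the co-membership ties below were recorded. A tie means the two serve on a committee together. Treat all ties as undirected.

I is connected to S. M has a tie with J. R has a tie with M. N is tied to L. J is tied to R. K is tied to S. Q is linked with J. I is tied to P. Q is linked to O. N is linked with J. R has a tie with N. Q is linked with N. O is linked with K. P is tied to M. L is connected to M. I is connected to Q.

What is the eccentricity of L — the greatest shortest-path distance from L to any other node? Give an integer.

4

Distances from L: I:3, J:2, K:4, M:1, N:1, O:3, P:2, Q:2, R:2, S:4.
The largest is 4 (to K and S), so the eccentricity of L is 4.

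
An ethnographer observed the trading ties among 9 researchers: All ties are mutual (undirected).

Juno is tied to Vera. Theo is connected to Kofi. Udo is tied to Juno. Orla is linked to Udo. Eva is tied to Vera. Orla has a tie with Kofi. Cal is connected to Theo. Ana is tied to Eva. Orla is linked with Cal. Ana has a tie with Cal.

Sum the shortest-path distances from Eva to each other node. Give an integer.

Distances from Eva: Ana:1, Cal:2, Juno:2, Kofi:4, Orla:3, Theo:3, Udo:3, Vera:1.
Sum = 1 + 2 + 2 + 4 + 3 + 3 + 3 + 1 = 19.

19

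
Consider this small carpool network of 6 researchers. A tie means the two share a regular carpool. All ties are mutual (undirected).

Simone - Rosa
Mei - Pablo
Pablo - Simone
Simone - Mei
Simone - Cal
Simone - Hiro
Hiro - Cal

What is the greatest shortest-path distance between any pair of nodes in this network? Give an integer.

2

Eccentricity of each node (its greatest distance to any other): Cal:2, Hiro:2, Mei:2, Pablo:2, Rosa:2, Simone:1.
The maximum eccentricity is 2, realized for instance by the pair Rosa–Pablo via Rosa – Simone – Pablo. So the diameter is 2.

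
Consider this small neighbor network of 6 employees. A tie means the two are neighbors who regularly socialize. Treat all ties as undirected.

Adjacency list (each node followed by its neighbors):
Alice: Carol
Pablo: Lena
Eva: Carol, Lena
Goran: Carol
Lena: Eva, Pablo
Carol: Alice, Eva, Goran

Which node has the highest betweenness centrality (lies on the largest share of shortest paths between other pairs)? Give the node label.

Carol

Unnormalized betweenness of each node: Alice:0, Carol:7, Eva:6, Goran:0, Lena:4, Pablo:0.
Carol has the largest value, 7, making it the main broker — the node through which the most shortest paths run.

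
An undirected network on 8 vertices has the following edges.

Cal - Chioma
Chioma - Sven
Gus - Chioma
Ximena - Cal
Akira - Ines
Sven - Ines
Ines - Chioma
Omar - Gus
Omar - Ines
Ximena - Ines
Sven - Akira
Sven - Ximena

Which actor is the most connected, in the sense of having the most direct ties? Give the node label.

Ines

Degrees — Akira:2, Cal:2, Chioma:4, Gus:2, Ines:5, Omar:2, Sven:4, Ximena:3.
The maximum is 5, attained only by Ines.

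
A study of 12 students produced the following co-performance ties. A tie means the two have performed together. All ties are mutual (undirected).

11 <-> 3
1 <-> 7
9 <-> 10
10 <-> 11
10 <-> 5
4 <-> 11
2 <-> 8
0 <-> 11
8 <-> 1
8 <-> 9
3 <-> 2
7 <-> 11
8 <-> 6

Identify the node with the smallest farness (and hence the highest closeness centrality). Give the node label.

Farness (sum of distances to all others) for each node — 0:30, 1:26, 2:26, 3:24, 4:30, 5:32, 6:34, 7:24, 8:24, 9:24, 10:22, 11:20.
The smallest farness is 20, for 11, so 11 has the highest closeness.

11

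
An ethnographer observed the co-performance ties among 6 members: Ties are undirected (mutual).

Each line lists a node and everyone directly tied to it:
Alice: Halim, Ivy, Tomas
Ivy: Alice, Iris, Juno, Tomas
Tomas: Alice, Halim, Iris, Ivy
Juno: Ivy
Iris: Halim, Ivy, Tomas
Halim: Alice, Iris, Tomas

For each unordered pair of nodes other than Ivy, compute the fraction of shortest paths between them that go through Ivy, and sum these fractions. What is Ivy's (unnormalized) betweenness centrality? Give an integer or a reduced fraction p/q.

Pairs whose geodesics pass through Ivy — Alice–Juno: 1; Alice–Iris: 1/3; Halim–Juno: 3/3; Juno–Iris: 1; Juno–Tomas: 1.
All other pairs contribute 0.
Summing the contributions gives betweenness(Ivy) = 13/3.

13/3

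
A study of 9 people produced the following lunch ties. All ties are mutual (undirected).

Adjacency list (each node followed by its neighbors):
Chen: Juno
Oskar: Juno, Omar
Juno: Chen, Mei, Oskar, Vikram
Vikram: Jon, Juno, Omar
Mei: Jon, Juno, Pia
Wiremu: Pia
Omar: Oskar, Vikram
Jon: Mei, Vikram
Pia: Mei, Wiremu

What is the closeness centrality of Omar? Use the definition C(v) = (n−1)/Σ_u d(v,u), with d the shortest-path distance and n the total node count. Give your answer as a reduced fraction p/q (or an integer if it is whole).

Distances from Omar: Chen:3, Jon:2, Juno:2, Mei:3, Oskar:1, Pia:4, Vikram:1, Wiremu:5. Sum = 21.
n = 9, so closeness = 8/21.

8/21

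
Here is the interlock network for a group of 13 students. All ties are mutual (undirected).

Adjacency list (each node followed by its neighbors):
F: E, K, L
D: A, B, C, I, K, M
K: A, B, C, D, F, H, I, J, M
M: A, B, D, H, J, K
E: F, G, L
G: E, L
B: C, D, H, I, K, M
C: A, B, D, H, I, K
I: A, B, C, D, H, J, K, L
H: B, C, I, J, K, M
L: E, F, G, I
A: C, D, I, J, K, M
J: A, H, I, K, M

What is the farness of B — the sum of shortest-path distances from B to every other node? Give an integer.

Distances from B: A:2, C:1, D:1, E:3, F:2, G:3, H:1, I:1, J:2, K:1, L:2, M:1.
Sum = 2 + 1 + 1 + 3 + 2 + 3 + 1 + 1 + 2 + 1 + 2 + 1 = 20.

20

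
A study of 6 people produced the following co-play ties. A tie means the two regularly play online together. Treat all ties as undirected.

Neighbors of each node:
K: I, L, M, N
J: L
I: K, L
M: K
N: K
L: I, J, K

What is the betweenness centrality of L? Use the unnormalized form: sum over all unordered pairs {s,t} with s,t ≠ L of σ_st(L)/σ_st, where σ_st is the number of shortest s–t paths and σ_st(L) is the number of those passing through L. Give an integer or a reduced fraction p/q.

4

Pairs whose geodesics pass through L — N–J: 1; K–J: 1; M–J: 1; I–J: 1.
All other pairs contribute 0.
Summing the contributions gives betweenness(L) = 4.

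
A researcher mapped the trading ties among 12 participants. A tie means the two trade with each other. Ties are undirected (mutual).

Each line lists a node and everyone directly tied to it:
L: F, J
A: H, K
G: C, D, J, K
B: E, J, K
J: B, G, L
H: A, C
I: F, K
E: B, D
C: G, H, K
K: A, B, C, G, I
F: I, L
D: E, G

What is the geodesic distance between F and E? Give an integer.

4

One shortest route is F – I – K – B – E, which uses 4 edges, and at distance 3 from F we only reach {A, B, C, G}, which does not include E. So d(F,E) = 4.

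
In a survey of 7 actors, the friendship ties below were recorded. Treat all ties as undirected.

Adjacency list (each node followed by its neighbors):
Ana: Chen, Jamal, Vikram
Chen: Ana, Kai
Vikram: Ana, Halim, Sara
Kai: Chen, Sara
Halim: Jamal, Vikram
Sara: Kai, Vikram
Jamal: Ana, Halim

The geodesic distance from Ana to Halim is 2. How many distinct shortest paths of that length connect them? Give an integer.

2

The shortest distance is 2. The length-2 paths are: Ana–Jamal–Halim; Ana–Vikram–Halim.
That gives 2 distinct shortest paths.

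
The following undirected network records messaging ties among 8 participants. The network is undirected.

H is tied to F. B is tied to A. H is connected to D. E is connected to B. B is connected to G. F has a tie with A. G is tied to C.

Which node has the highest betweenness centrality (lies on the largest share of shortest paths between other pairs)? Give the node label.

B

Unnormalized betweenness of each node: A:12, B:14, C:0, D:0, E:0, F:10, G:6, H:6.
B has the largest value, 14, making it the main broker — the node through which the most shortest paths run.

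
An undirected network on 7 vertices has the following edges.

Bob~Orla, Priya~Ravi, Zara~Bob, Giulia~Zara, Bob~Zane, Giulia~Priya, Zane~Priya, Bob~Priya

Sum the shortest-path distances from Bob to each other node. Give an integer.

Distances from Bob: Giulia:2, Orla:1, Priya:1, Ravi:2, Zane:1, Zara:1.
Sum = 2 + 1 + 1 + 2 + 1 + 1 = 8.

8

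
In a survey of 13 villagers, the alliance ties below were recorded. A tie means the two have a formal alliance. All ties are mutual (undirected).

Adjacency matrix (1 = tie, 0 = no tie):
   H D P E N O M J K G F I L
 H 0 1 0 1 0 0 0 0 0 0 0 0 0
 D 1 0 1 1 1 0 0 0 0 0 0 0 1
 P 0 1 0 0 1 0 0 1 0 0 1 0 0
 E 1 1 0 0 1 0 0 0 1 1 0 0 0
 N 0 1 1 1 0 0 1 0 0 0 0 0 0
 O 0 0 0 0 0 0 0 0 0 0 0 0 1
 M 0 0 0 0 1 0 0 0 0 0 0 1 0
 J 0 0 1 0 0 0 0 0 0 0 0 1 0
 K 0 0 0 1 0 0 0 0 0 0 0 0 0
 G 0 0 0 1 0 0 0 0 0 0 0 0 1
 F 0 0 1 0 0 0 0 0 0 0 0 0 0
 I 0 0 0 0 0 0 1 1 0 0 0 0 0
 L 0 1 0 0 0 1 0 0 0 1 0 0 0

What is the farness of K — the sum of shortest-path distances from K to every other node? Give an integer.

Distances from K: D:2, E:1, F:4, G:2, H:2, I:4, J:4, L:3, M:3, N:2, O:4, P:3.
Sum = 2 + 1 + 4 + 2 + 2 + 4 + 4 + 3 + 3 + 2 + 4 + 3 = 34.

34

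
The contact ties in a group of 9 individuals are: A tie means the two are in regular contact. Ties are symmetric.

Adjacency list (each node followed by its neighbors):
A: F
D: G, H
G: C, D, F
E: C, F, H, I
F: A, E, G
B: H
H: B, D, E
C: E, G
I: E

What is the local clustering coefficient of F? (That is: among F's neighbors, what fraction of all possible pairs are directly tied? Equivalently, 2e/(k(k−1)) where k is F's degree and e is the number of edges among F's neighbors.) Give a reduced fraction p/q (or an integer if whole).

F's neighbors: A, E, and G (k = 3).
Possible neighbor pairs: C(3,2) = 3. Edges among them: none → e = 0.
Clustering(F) = 0/3 = 0.

0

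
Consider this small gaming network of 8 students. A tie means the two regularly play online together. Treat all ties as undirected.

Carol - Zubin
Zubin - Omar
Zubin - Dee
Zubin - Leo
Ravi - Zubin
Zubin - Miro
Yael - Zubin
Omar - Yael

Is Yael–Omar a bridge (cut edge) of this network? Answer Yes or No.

No

Even without that edge, Yael still reaches Omar via Yael – Zubin – Omar, so the network stays connected. Not a bridge.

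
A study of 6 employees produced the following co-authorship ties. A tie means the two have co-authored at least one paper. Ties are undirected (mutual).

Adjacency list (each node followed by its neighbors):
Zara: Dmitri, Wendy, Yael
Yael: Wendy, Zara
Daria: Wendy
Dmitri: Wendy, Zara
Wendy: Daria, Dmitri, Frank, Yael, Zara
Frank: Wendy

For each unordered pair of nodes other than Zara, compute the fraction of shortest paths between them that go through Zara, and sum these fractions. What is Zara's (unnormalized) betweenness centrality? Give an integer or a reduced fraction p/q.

1/2

Pairs whose geodesics pass through Zara — Yael–Dmitri: 1/2.
All other pairs contribute 0.
Summing the contributions gives betweenness(Zara) = 1/2.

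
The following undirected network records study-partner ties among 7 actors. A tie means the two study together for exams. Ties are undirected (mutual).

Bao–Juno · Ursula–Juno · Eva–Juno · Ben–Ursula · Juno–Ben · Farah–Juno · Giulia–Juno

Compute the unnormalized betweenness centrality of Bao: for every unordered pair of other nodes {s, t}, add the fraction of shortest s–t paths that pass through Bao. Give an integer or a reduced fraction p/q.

0

No shortest path between any pair of other nodes passes through Bao.
Summing the contributions gives betweenness(Bao) = 0.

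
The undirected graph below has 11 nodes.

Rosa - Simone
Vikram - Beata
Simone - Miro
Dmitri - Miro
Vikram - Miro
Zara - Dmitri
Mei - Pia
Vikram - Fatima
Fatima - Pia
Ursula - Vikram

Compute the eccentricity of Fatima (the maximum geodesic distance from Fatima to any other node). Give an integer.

Distances from Fatima: Beata:2, Dmitri:3, Mei:2, Miro:2, Pia:1, Rosa:4, Simone:3, Ursula:2, Vikram:1, Zara:4.
The largest is 4 (to Zara and Rosa), so the eccentricity of Fatima is 4.

4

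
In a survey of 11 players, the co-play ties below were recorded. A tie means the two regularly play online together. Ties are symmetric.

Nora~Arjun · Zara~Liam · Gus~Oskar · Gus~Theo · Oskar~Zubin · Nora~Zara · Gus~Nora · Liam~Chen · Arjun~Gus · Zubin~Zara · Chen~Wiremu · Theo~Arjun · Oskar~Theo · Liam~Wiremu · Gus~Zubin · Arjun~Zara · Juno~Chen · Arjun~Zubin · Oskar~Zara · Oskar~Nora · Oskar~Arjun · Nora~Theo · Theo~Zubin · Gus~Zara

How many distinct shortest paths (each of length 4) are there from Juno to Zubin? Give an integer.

1

The shortest distance is 4, and the only length-4 path is Juno–Chen–Liam–Zara–Zubin. So there is exactly 1 shortest path.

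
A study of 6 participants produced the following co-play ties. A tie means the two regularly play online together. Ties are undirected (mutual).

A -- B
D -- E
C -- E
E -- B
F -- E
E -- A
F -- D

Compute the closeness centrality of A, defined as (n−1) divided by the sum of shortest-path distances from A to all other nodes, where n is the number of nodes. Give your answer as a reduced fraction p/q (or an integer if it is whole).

Distances from A: B:1, C:2, D:2, E:1, F:2. Sum = 8.
n = 6, so closeness = 5/8.

5/8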